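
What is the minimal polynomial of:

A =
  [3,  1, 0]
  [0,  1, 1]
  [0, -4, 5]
x^3 - 9*x^2 + 27*x - 27

The characteristic polynomial is χ_A(x) = (x - 3)^3, so the eigenvalues are known. The minimal polynomial is
  m_A(x) = Π_λ (x − λ)^{k_λ}
where k_λ is the size of the *largest* Jordan block for λ (equivalently, the smallest k with (A − λI)^k v = 0 for every generalised eigenvector v of λ).

  λ = 3: largest Jordan block has size 3, contributing (x − 3)^3

So m_A(x) = (x - 3)^3 = x^3 - 9*x^2 + 27*x - 27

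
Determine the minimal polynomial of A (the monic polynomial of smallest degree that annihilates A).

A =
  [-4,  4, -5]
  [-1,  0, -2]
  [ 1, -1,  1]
x^3 + 3*x^2 + 3*x + 1

The characteristic polynomial is χ_A(x) = (x + 1)^3, so the eigenvalues are known. The minimal polynomial is
  m_A(x) = Π_λ (x − λ)^{k_λ}
where k_λ is the size of the *largest* Jordan block for λ (equivalently, the smallest k with (A − λI)^k v = 0 for every generalised eigenvector v of λ).

  λ = -1: largest Jordan block has size 3, contributing (x + 1)^3

So m_A(x) = (x + 1)^3 = x^3 + 3*x^2 + 3*x + 1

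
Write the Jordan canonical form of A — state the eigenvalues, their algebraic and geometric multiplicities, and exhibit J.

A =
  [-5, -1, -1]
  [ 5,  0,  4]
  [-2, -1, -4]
J_3(-3)

The characteristic polynomial is
  det(x·I − A) = x^3 + 9*x^2 + 27*x + 27 = (x + 3)^3

Eigenvalues and multiplicities (the geometric multiplicity of λ is n − rank(A − λI), which equals the number of Jordan blocks for λ):
  λ = -3: algebraic multiplicity = 3, geometric multiplicity = 1

Determining the block sizes for each eigenvalue:
  λ = -3: one block (gm = 1), so the single block has size am = 3 → block sizes [3]

Assembling the blocks gives a Jordan form
J =
  [-3,  1,  0]
  [ 0, -3,  1]
  [ 0,  0, -3]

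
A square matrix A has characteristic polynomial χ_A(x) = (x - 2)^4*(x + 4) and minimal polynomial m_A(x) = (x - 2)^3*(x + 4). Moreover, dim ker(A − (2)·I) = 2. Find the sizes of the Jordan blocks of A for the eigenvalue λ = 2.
Block sizes for λ = 2: [3, 1]

Step 1 — from the characteristic polynomial, algebraic multiplicity of λ = 2 is 4. From dim ker(A − (2)·I) = 2, there are exactly 2 Jordan blocks for λ = 2.
Step 2 — from the minimal polynomial, the factor (x − 2)^3 tells us the largest block for λ = 2 has size 3.
Step 3 — with total size 4, 2 blocks, and largest block 3, the block sizes (in nonincreasing order) are [3, 1].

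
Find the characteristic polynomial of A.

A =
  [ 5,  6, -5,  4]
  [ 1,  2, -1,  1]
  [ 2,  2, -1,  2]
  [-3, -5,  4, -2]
x^4 - 4*x^3 + 6*x^2 - 4*x + 1

Expanding det(x·I − A) (e.g. by cofactor expansion or by noting that A is similar to its Jordan form J, which has the same characteristic polynomial as A) gives
  χ_A(x) = x^4 - 4*x^3 + 6*x^2 - 4*x + 1
which factors as (x - 1)^4. The eigenvalues (with algebraic multiplicities) are λ = 1 with multiplicity 4.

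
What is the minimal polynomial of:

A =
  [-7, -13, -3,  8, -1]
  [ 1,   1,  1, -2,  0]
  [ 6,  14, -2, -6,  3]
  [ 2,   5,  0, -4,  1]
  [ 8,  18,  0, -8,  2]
x^3 + 6*x^2 + 12*x + 8

The characteristic polynomial is χ_A(x) = (x + 2)^5, so the eigenvalues are known. The minimal polynomial is
  m_A(x) = Π_λ (x − λ)^{k_λ}
where k_λ is the size of the *largest* Jordan block for λ (equivalently, the smallest k with (A − λI)^k v = 0 for every generalised eigenvector v of λ).

  λ = -2: largest Jordan block has size 3, contributing (x + 2)^3

So m_A(x) = (x + 2)^3 = x^3 + 6*x^2 + 12*x + 8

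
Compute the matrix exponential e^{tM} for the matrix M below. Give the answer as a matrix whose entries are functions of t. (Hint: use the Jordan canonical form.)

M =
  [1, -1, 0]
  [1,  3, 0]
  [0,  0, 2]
e^{tM} =
  [-t*exp(2*t) + exp(2*t), -t*exp(2*t), 0]
  [t*exp(2*t), t*exp(2*t) + exp(2*t), 0]
  [0, 0, exp(2*t)]

Strategy: write M = P · J · P⁻¹ where J is a Jordan canonical form, so e^{tM} = P · e^{tJ} · P⁻¹, and e^{tJ} can be computed block-by-block.

M has Jordan form
J =
  [2, 1, 0]
  [0, 2, 0]
  [0, 0, 2]
(up to reordering of blocks).

Per-block formulas:
  For a 2×2 Jordan block J_2(2): exp(t · J_2(2)) = e^(2t)·(I + t·N), where N is the 2×2 nilpotent shift.
  For a 1×1 block at λ = 2: exp(t · [2]) = [e^(2t)].

After assembling e^{tJ} and conjugating by P, we get:

e^{tM} =
  [-t*exp(2*t) + exp(2*t), -t*exp(2*t), 0]
  [t*exp(2*t), t*exp(2*t) + exp(2*t), 0]
  [0, 0, exp(2*t)]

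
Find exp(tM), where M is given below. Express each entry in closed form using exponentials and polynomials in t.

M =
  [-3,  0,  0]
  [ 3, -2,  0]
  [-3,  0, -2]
e^{tM} =
  [exp(-3*t), 0, 0]
  [3*exp(-2*t) - 3*exp(-3*t), exp(-2*t), 0]
  [-3*exp(-2*t) + 3*exp(-3*t), 0, exp(-2*t)]

Strategy: write M = P · J · P⁻¹ where J is a Jordan canonical form, so e^{tM} = P · e^{tJ} · P⁻¹, and e^{tJ} can be computed block-by-block.

M has Jordan form
J =
  [-3,  0,  0]
  [ 0, -2,  0]
  [ 0,  0, -2]
(up to reordering of blocks).

Per-block formulas:
  For a 1×1 block at λ = -3: exp(t · [-3]) = [e^(-3t)].
  For a 1×1 block at λ = -2: exp(t · [-2]) = [e^(-2t)].

After assembling e^{tJ} and conjugating by P, we get:

e^{tM} =
  [exp(-3*t), 0, 0]
  [3*exp(-2*t) - 3*exp(-3*t), exp(-2*t), 0]
  [-3*exp(-2*t) + 3*exp(-3*t), 0, exp(-2*t)]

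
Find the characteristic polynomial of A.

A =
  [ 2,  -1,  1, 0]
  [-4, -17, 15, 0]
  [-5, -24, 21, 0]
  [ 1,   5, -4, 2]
x^4 - 8*x^3 + 24*x^2 - 32*x + 16

Expanding det(x·I − A) (e.g. by cofactor expansion or by noting that A is similar to its Jordan form J, which has the same characteristic polynomial as A) gives
  χ_A(x) = x^4 - 8*x^3 + 24*x^2 - 32*x + 16
which factors as (x - 2)^4. The eigenvalues (with algebraic multiplicities) are λ = 2 with multiplicity 4.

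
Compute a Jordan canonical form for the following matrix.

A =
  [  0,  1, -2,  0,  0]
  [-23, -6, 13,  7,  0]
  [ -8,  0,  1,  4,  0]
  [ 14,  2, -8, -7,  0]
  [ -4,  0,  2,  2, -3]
J_3(-3) ⊕ J_1(-3) ⊕ J_1(-3)

The characteristic polynomial is
  det(x·I − A) = x^5 + 15*x^4 + 90*x^3 + 270*x^2 + 405*x + 243 = (x + 3)^5

Eigenvalues and multiplicities (the geometric multiplicity of λ is n − rank(A − λI), which equals the number of Jordan blocks for λ):
  λ = -3: algebraic multiplicity = 5, geometric multiplicity = 3

Determining the block sizes for each eigenvalue:
  λ = -3: with am = 5 and gm = 3, the partition is not yet determined (e.g. several partitions of 5 into 3 parts exist). Let N = A − (-3)·I. Computing rank(N^1) = 2, rank(N^2) = 1, rank(N^3) = 0; the number of blocks of size ≥ j is rank(N^{j−1}) − rank(N^j), giving [3, 1, 1]. So we have 1 block(s) of size 3, 2 block(s) of size 1 → block sizes [3, 1, 1]

Assembling the blocks gives a Jordan form
J =
  [-3,  1,  0,  0,  0]
  [ 0, -3,  1,  0,  0]
  [ 0,  0, -3,  0,  0]
  [ 0,  0,  0, -3,  0]
  [ 0,  0,  0,  0, -3]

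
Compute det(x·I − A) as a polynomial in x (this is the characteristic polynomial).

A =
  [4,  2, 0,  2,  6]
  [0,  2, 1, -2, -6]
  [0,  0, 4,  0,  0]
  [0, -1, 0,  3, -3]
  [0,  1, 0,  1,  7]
x^5 - 20*x^4 + 160*x^3 - 640*x^2 + 1280*x - 1024

Expanding det(x·I − A) (e.g. by cofactor expansion or by noting that A is similar to its Jordan form J, which has the same characteristic polynomial as A) gives
  χ_A(x) = x^5 - 20*x^4 + 160*x^3 - 640*x^2 + 1280*x - 1024
which factors as (x - 4)^5. The eigenvalues (with algebraic multiplicities) are λ = 4 with multiplicity 5.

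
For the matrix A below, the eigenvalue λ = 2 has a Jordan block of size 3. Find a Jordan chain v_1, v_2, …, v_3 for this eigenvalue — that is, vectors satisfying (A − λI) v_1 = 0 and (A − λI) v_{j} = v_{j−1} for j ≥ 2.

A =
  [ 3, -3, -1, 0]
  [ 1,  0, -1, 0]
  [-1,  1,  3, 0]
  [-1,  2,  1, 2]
A Jordan chain for λ = 2 of length 3:
v_1 = (-1, 0, -1, 0)ᵀ
v_2 = (1, 1, -1, -1)ᵀ
v_3 = (1, 0, 0, 0)ᵀ

Let N = A − (2)·I. We want v_3 with N^3 v_3 = 0 but N^2 v_3 ≠ 0; then v_{j-1} := N · v_j for j = 3, …, 2.

Pick v_3 = (1, 0, 0, 0)ᵀ.
Then v_2 = N · v_3 = (1, 1, -1, -1)ᵀ.
Then v_1 = N · v_2 = (-1, 0, -1, 0)ᵀ.

Sanity check: (A − (2)·I) v_1 = (0, 0, 0, 0)ᵀ = 0. ✓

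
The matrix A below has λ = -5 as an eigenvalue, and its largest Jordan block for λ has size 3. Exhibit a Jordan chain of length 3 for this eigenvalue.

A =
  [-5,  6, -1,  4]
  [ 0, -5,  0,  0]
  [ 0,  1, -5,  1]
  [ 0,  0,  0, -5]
A Jordan chain for λ = -5 of length 3:
v_1 = (-1, 0, 0, 0)ᵀ
v_2 = (6, 0, 1, 0)ᵀ
v_3 = (0, 1, 0, 0)ᵀ

Let N = A − (-5)·I. We want v_3 with N^3 v_3 = 0 but N^2 v_3 ≠ 0; then v_{j-1} := N · v_j for j = 3, …, 2.

Pick v_3 = (0, 1, 0, 0)ᵀ.
Then v_2 = N · v_3 = (6, 0, 1, 0)ᵀ.
Then v_1 = N · v_2 = (-1, 0, 0, 0)ᵀ.

Sanity check: (A − (-5)·I) v_1 = (0, 0, 0, 0)ᵀ = 0. ✓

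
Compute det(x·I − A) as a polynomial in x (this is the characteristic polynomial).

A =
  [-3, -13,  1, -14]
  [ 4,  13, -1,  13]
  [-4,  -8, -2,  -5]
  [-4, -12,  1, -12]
x^4 + 4*x^3 - 2*x^2 - 12*x + 9

Expanding det(x·I − A) (e.g. by cofactor expansion or by noting that A is similar to its Jordan form J, which has the same characteristic polynomial as A) gives
  χ_A(x) = x^4 + 4*x^3 - 2*x^2 - 12*x + 9
which factors as (x - 1)^2*(x + 3)^2. The eigenvalues (with algebraic multiplicities) are λ = -3 with multiplicity 2, λ = 1 with multiplicity 2.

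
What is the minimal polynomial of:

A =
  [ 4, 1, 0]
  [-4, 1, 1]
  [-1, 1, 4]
x^3 - 9*x^2 + 27*x - 27

The characteristic polynomial is χ_A(x) = (x - 3)^3, so the eigenvalues are known. The minimal polynomial is
  m_A(x) = Π_λ (x − λ)^{k_λ}
where k_λ is the size of the *largest* Jordan block for λ (equivalently, the smallest k with (A − λI)^k v = 0 for every generalised eigenvector v of λ).

  λ = 3: largest Jordan block has size 3, contributing (x − 3)^3

So m_A(x) = (x - 3)^3 = x^3 - 9*x^2 + 27*x - 27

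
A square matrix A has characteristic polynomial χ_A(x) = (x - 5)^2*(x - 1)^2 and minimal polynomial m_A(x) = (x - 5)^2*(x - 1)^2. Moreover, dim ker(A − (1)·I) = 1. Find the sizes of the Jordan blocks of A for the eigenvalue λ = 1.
Block sizes for λ = 1: [2]

Step 1 — from the characteristic polynomial, algebraic multiplicity of λ = 1 is 2. From dim ker(A − (1)·I) = 1, there are exactly 1 Jordan blocks for λ = 1.
Step 2 — from the minimal polynomial, the factor (x − 1)^2 tells us the largest block for λ = 1 has size 2.
Step 3 — with total size 2, 1 blocks, and largest block 2, the block sizes (in nonincreasing order) are [2].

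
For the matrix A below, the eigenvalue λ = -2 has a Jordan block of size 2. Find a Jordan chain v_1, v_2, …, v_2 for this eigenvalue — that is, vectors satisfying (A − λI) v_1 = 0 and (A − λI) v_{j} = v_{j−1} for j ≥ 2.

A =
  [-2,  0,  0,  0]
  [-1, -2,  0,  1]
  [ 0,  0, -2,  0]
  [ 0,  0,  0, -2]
A Jordan chain for λ = -2 of length 2:
v_1 = (0, -1, 0, 0)ᵀ
v_2 = (1, 0, 0, 0)ᵀ

Let N = A − (-2)·I. We want v_2 with N^2 v_2 = 0 but N^1 v_2 ≠ 0; then v_{j-1} := N · v_j for j = 2, …, 2.

Pick v_2 = (1, 0, 0, 0)ᵀ.
Then v_1 = N · v_2 = (0, -1, 0, 0)ᵀ.

Sanity check: (A − (-2)·I) v_1 = (0, 0, 0, 0)ᵀ = 0. ✓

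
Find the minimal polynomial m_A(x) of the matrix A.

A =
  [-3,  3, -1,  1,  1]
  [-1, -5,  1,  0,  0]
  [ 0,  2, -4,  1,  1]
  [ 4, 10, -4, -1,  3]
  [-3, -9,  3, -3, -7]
x^3 + 12*x^2 + 48*x + 64

The characteristic polynomial is χ_A(x) = (x + 4)^5, so the eigenvalues are known. The minimal polynomial is
  m_A(x) = Π_λ (x − λ)^{k_λ}
where k_λ is the size of the *largest* Jordan block for λ (equivalently, the smallest k with (A − λI)^k v = 0 for every generalised eigenvector v of λ).

  λ = -4: largest Jordan block has size 3, contributing (x + 4)^3

So m_A(x) = (x + 4)^3 = x^3 + 12*x^2 + 48*x + 64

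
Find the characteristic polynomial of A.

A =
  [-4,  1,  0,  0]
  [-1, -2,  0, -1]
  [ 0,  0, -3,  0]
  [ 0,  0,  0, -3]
x^4 + 12*x^3 + 54*x^2 + 108*x + 81

Expanding det(x·I − A) (e.g. by cofactor expansion or by noting that A is similar to its Jordan form J, which has the same characteristic polynomial as A) gives
  χ_A(x) = x^4 + 12*x^3 + 54*x^2 + 108*x + 81
which factors as (x + 3)^4. The eigenvalues (with algebraic multiplicities) are λ = -3 with multiplicity 4.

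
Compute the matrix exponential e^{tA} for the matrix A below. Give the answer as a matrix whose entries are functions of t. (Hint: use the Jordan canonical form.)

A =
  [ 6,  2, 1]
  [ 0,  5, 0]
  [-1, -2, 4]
e^{tA} =
  [t*exp(5*t) + exp(5*t), 2*t*exp(5*t), t*exp(5*t)]
  [0, exp(5*t), 0]
  [-t*exp(5*t), -2*t*exp(5*t), -t*exp(5*t) + exp(5*t)]

Strategy: write A = P · J · P⁻¹ where J is a Jordan canonical form, so e^{tA} = P · e^{tJ} · P⁻¹, and e^{tJ} can be computed block-by-block.

A has Jordan form
J =
  [5, 1, 0]
  [0, 5, 0]
  [0, 0, 5]
(up to reordering of blocks).

Per-block formulas:
  For a 2×2 Jordan block J_2(5): exp(t · J_2(5)) = e^(5t)·(I + t·N), where N is the 2×2 nilpotent shift.
  For a 1×1 block at λ = 5: exp(t · [5]) = [e^(5t)].

After assembling e^{tJ} and conjugating by P, we get:

e^{tA} =
  [t*exp(5*t) + exp(5*t), 2*t*exp(5*t), t*exp(5*t)]
  [0, exp(5*t), 0]
  [-t*exp(5*t), -2*t*exp(5*t), -t*exp(5*t) + exp(5*t)]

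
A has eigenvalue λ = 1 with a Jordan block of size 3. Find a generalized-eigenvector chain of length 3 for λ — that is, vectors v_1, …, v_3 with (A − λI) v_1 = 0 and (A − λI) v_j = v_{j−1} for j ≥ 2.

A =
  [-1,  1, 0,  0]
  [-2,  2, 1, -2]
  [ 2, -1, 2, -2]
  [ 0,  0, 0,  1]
A Jordan chain for λ = 1 of length 3:
v_1 = (2, 4, 0, 0)ᵀ
v_2 = (-2, -2, 2, 0)ᵀ
v_3 = (1, 0, 0, 0)ᵀ

Let N = A − (1)·I. We want v_3 with N^3 v_3 = 0 but N^2 v_3 ≠ 0; then v_{j-1} := N · v_j for j = 3, …, 2.

Pick v_3 = (1, 0, 0, 0)ᵀ.
Then v_2 = N · v_3 = (-2, -2, 2, 0)ᵀ.
Then v_1 = N · v_2 = (2, 4, 0, 0)ᵀ.

Sanity check: (A − (1)·I) v_1 = (0, 0, 0, 0)ᵀ = 0. ✓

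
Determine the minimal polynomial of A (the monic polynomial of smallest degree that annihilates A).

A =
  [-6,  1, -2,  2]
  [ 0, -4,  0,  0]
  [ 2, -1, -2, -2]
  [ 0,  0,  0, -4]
x^2 + 8*x + 16

The characteristic polynomial is χ_A(x) = (x + 4)^4, so the eigenvalues are known. The minimal polynomial is
  m_A(x) = Π_λ (x − λ)^{k_λ}
where k_λ is the size of the *largest* Jordan block for λ (equivalently, the smallest k with (A − λI)^k v = 0 for every generalised eigenvector v of λ).

  λ = -4: largest Jordan block has size 2, contributing (x + 4)^2

So m_A(x) = (x + 4)^2 = x^2 + 8*x + 16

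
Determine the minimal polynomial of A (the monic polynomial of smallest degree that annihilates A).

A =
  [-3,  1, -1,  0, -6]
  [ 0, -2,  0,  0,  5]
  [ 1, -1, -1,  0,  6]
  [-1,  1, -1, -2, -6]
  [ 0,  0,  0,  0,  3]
x^3 + x^2 - 8*x - 12

The characteristic polynomial is χ_A(x) = (x - 3)*(x + 2)^4, so the eigenvalues are known. The minimal polynomial is
  m_A(x) = Π_λ (x − λ)^{k_λ}
where k_λ is the size of the *largest* Jordan block for λ (equivalently, the smallest k with (A − λI)^k v = 0 for every generalised eigenvector v of λ).

  λ = -2: largest Jordan block has size 2, contributing (x + 2)^2
  λ = 3: largest Jordan block has size 1, contributing (x − 3)

So m_A(x) = (x - 3)*(x + 2)^2 = x^3 + x^2 - 8*x - 12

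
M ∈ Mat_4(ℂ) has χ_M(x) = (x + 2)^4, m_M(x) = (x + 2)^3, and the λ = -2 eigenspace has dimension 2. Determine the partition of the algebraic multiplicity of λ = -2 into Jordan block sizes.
Block sizes for λ = -2: [3, 1]

Step 1 — from the characteristic polynomial, algebraic multiplicity of λ = -2 is 4. From dim ker(M − (-2)·I) = 2, there are exactly 2 Jordan blocks for λ = -2.
Step 2 — from the minimal polynomial, the factor (x + 2)^3 tells us the largest block for λ = -2 has size 3.
Step 3 — with total size 4, 2 blocks, and largest block 3, the block sizes (in nonincreasing order) are [3, 1].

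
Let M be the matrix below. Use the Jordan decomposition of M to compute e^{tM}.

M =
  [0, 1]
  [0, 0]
e^{tM} =
  [1, t]
  [0, 1]

Strategy: write M = P · J · P⁻¹ where J is a Jordan canonical form, so e^{tM} = P · e^{tJ} · P⁻¹, and e^{tJ} can be computed block-by-block.

M has Jordan form
J =
  [0, 1]
  [0, 0]
(up to reordering of blocks).

Per-block formulas:
  For a 2×2 Jordan block J_2(0): exp(t · J_2(0)) = e^(0t)·(I + t·N), where N is the 2×2 nilpotent shift.

After assembling e^{tJ} and conjugating by P, we get:

e^{tM} =
  [1, t]
  [0, 1]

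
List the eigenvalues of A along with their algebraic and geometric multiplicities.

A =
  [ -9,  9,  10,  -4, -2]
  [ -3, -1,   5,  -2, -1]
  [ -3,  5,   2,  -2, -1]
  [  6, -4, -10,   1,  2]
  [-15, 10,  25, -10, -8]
λ = -3: alg = 5, geom = 3

Step 1 — factor the characteristic polynomial to read off the algebraic multiplicities:
  χ_A(x) = (x + 3)^5

Step 2 — compute geometric multiplicities via the rank-nullity identity g(λ) = n − rank(A − λI):
  rank(A − (-3)·I) = 2, so dim ker(A − (-3)·I) = n − 2 = 3

Summary:
  λ = -3: algebraic multiplicity = 5, geometric multiplicity = 3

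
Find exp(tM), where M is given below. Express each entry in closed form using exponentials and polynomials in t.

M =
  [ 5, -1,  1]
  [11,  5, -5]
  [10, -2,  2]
e^{tM} =
  [-t*exp(6*t) + exp(6*t), -t*exp(6*t), t*exp(6*t)]
  [-t*exp(6*t) + 2*exp(6*t) - 2, -t*exp(6*t) + exp(6*t), t*exp(6*t) - exp(6*t) + 1]
  [-2*t*exp(6*t) + 2*exp(6*t) - 2, -2*t*exp(6*t), 2*t*exp(6*t) + 1]

Strategy: write M = P · J · P⁻¹ where J is a Jordan canonical form, so e^{tM} = P · e^{tJ} · P⁻¹, and e^{tJ} can be computed block-by-block.

M has Jordan form
J =
  [0, 0, 0]
  [0, 6, 1]
  [0, 0, 6]
(up to reordering of blocks).

Per-block formulas:
  For a 2×2 Jordan block J_2(6): exp(t · J_2(6)) = e^(6t)·(I + t·N), where N is the 2×2 nilpotent shift.
  For a 1×1 block at λ = 0: exp(t · [0]) = [e^(0t)].

After assembling e^{tJ} and conjugating by P, we get:

e^{tM} =
  [-t*exp(6*t) + exp(6*t), -t*exp(6*t), t*exp(6*t)]
  [-t*exp(6*t) + 2*exp(6*t) - 2, -t*exp(6*t) + exp(6*t), t*exp(6*t) - exp(6*t) + 1]
  [-2*t*exp(6*t) + 2*exp(6*t) - 2, -2*t*exp(6*t), 2*t*exp(6*t) + 1]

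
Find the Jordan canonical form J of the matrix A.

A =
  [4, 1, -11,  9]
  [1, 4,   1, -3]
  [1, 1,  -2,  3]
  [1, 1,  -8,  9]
J_2(3) ⊕ J_1(3) ⊕ J_1(6)

The characteristic polynomial is
  det(x·I − A) = x^4 - 15*x^3 + 81*x^2 - 189*x + 162 = (x - 6)*(x - 3)^3

Eigenvalues and multiplicities (the geometric multiplicity of λ is n − rank(A − λI), which equals the number of Jordan blocks for λ):
  λ = 3: algebraic multiplicity = 3, geometric multiplicity = 2
  λ = 6: algebraic multiplicity = 1, geometric multiplicity = 1

Determining the block sizes for each eigenvalue:
  λ = 3: 2 blocks summing to 3 forces exactly one block of size 2 and the rest size 1 → block sizes [2, 1]
  λ = 6: one block (gm = 1), so the single block has size am = 1 → block sizes [1]

Assembling the blocks gives a Jordan form
J =
  [3, 1, 0, 0]
  [0, 3, 0, 0]
  [0, 0, 3, 0]
  [0, 0, 0, 6]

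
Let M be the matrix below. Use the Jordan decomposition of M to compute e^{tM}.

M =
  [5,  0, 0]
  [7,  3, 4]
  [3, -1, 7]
e^{tM} =
  [exp(5*t), 0, 0]
  [-t^2*exp(5*t) + 7*t*exp(5*t), -2*t*exp(5*t) + exp(5*t), 4*t*exp(5*t)]
  [-t^2*exp(5*t)/2 + 3*t*exp(5*t), -t*exp(5*t), 2*t*exp(5*t) + exp(5*t)]

Strategy: write M = P · J · P⁻¹ where J is a Jordan canonical form, so e^{tM} = P · e^{tJ} · P⁻¹, and e^{tJ} can be computed block-by-block.

M has Jordan form
J =
  [5, 1, 0]
  [0, 5, 1]
  [0, 0, 5]
(up to reordering of blocks).

Per-block formulas:
  For a 3×3 Jordan block J_3(5): exp(t · J_3(5)) = e^(5t)·(I + t·N + (t^2/2)·N^2), where N is the 3×3 nilpotent shift.

After assembling e^{tJ} and conjugating by P, we get:

e^{tM} =
  [exp(5*t), 0, 0]
  [-t^2*exp(5*t) + 7*t*exp(5*t), -2*t*exp(5*t) + exp(5*t), 4*t*exp(5*t)]
  [-t^2*exp(5*t)/2 + 3*t*exp(5*t), -t*exp(5*t), 2*t*exp(5*t) + exp(5*t)]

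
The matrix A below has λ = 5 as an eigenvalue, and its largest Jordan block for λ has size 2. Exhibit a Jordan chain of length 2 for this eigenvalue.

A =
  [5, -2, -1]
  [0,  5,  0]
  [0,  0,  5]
A Jordan chain for λ = 5 of length 2:
v_1 = (-2, 0, 0)ᵀ
v_2 = (0, 1, 0)ᵀ

Let N = A − (5)·I. We want v_2 with N^2 v_2 = 0 but N^1 v_2 ≠ 0; then v_{j-1} := N · v_j for j = 2, …, 2.

Pick v_2 = (0, 1, 0)ᵀ.
Then v_1 = N · v_2 = (-2, 0, 0)ᵀ.

Sanity check: (A − (5)·I) v_1 = (0, 0, 0)ᵀ = 0. ✓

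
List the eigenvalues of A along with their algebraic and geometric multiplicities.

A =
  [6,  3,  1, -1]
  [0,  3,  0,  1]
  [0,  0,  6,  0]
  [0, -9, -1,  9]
λ = 6: alg = 4, geom = 2

Step 1 — factor the characteristic polynomial to read off the algebraic multiplicities:
  χ_A(x) = (x - 6)^4

Step 2 — compute geometric multiplicities via the rank-nullity identity g(λ) = n − rank(A − λI):
  rank(A − (6)·I) = 2, so dim ker(A − (6)·I) = n − 2 = 2

Summary:
  λ = 6: algebraic multiplicity = 4, geometric multiplicity = 2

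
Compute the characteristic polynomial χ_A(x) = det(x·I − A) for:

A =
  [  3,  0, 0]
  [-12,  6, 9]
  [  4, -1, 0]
x^3 - 9*x^2 + 27*x - 27

Expanding det(x·I − A) (e.g. by cofactor expansion or by noting that A is similar to its Jordan form J, which has the same characteristic polynomial as A) gives
  χ_A(x) = x^3 - 9*x^2 + 27*x - 27
which factors as (x - 3)^3. The eigenvalues (with algebraic multiplicities) are λ = 3 with multiplicity 3.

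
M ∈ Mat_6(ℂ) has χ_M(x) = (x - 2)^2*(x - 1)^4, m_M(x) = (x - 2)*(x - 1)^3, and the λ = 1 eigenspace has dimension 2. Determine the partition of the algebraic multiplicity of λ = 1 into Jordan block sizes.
Block sizes for λ = 1: [3, 1]

Step 1 — from the characteristic polynomial, algebraic multiplicity of λ = 1 is 4. From dim ker(M − (1)·I) = 2, there are exactly 2 Jordan blocks for λ = 1.
Step 2 — from the minimal polynomial, the factor (x − 1)^3 tells us the largest block for λ = 1 has size 3.
Step 3 — with total size 4, 2 blocks, and largest block 3, the block sizes (in nonincreasing order) are [3, 1].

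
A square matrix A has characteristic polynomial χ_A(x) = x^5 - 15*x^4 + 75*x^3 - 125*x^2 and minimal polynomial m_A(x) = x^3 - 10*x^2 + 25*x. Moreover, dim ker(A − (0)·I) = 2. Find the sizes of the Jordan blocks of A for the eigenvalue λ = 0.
Block sizes for λ = 0: [1, 1]

Step 1 — from the characteristic polynomial, algebraic multiplicity of λ = 0 is 2. From dim ker(A − (0)·I) = 2, there are exactly 2 Jordan blocks for λ = 0.
Step 2 — from the minimal polynomial, the factor (x − 0) tells us the largest block for λ = 0 has size 1.
Step 3 — with total size 2, 2 blocks, and largest block 1, the block sizes (in nonincreasing order) are [1, 1].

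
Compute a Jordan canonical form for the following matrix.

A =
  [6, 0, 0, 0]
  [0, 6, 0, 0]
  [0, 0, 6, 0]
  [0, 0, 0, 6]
J_1(6) ⊕ J_1(6) ⊕ J_1(6) ⊕ J_1(6)

The characteristic polynomial is
  det(x·I − A) = x^4 - 24*x^3 + 216*x^2 - 864*x + 1296 = (x - 6)^4

Eigenvalues and multiplicities (the geometric multiplicity of λ is n − rank(A − λI), which equals the number of Jordan blocks for λ):
  λ = 6: algebraic multiplicity = 4, geometric multiplicity = 4

Determining the block sizes for each eigenvalue:
  λ = 6: gm = am = 4, so every block has size 1 → block sizes [1, 1, 1, 1]

Assembling the blocks gives a Jordan form
J =
  [6, 0, 0, 0]
  [0, 6, 0, 0]
  [0, 0, 6, 0]
  [0, 0, 0, 6]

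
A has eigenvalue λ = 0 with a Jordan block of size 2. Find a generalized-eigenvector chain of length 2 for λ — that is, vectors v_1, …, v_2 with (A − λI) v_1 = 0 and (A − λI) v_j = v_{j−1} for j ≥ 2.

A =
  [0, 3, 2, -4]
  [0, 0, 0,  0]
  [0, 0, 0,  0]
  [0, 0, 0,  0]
A Jordan chain for λ = 0 of length 2:
v_1 = (3, 0, 0, 0)ᵀ
v_2 = (0, 1, 0, 0)ᵀ

Let N = A − (0)·I. We want v_2 with N^2 v_2 = 0 but N^1 v_2 ≠ 0; then v_{j-1} := N · v_j for j = 2, …, 2.

Pick v_2 = (0, 1, 0, 0)ᵀ.
Then v_1 = N · v_2 = (3, 0, 0, 0)ᵀ.

Sanity check: (A − (0)·I) v_1 = (0, 0, 0, 0)ᵀ = 0. ✓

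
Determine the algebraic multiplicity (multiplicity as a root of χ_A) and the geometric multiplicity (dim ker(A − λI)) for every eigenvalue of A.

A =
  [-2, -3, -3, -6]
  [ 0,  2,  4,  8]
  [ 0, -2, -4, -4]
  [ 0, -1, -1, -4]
λ = -2: alg = 4, geom = 3

Step 1 — factor the characteristic polynomial to read off the algebraic multiplicities:
  χ_A(x) = (x + 2)^4

Step 2 — compute geometric multiplicities via the rank-nullity identity g(λ) = n − rank(A − λI):
  rank(A − (-2)·I) = 1, so dim ker(A − (-2)·I) = n − 1 = 3

Summary:
  λ = -2: algebraic multiplicity = 4, geometric multiplicity = 3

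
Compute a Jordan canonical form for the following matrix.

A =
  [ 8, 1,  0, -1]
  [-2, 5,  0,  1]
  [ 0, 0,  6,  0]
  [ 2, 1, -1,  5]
J_3(6) ⊕ J_1(6)

The characteristic polynomial is
  det(x·I − A) = x^4 - 24*x^3 + 216*x^2 - 864*x + 1296 = (x - 6)^4

Eigenvalues and multiplicities (the geometric multiplicity of λ is n − rank(A − λI), which equals the number of Jordan blocks for λ):
  λ = 6: algebraic multiplicity = 4, geometric multiplicity = 2

Determining the block sizes for each eigenvalue:
  λ = 6: with am = 4 and gm = 2, the partition is not yet determined (e.g. several partitions of 4 into 2 parts exist). Let N = A − (6)·I. Computing rank(N^1) = 2, rank(N^2) = 1, rank(N^3) = 0; the number of blocks of size ≥ j is rank(N^{j−1}) − rank(N^j), giving [2, 1, 1]. So we have 1 block(s) of size 3, 1 block(s) of size 1 → block sizes [3, 1]

Assembling the blocks gives a Jordan form
J =
  [6, 1, 0, 0]
  [0, 6, 1, 0]
  [0, 0, 6, 0]
  [0, 0, 0, 6]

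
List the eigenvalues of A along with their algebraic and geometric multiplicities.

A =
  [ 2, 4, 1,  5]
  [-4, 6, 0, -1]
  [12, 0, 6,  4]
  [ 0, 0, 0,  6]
λ = 4: alg = 2, geom = 1; λ = 6: alg = 2, geom = 1

Step 1 — factor the characteristic polynomial to read off the algebraic multiplicities:
  χ_A(x) = (x - 6)^2*(x - 4)^2

Step 2 — compute geometric multiplicities via the rank-nullity identity g(λ) = n − rank(A − λI):
  rank(A − (4)·I) = 3, so dim ker(A − (4)·I) = n − 3 = 1
  rank(A − (6)·I) = 3, so dim ker(A − (6)·I) = n − 3 = 1

Summary:
  λ = 4: algebraic multiplicity = 2, geometric multiplicity = 1
  λ = 6: algebraic multiplicity = 2, geometric multiplicity = 1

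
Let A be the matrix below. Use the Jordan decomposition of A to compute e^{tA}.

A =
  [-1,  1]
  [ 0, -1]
e^{tA} =
  [exp(-t), t*exp(-t)]
  [0, exp(-t)]

Strategy: write A = P · J · P⁻¹ where J is a Jordan canonical form, so e^{tA} = P · e^{tJ} · P⁻¹, and e^{tJ} can be computed block-by-block.

A has Jordan form
J =
  [-1,  1]
  [ 0, -1]
(up to reordering of blocks).

Per-block formulas:
  For a 2×2 Jordan block J_2(-1): exp(t · J_2(-1)) = e^(-1t)·(I + t·N), where N is the 2×2 nilpotent shift.

After assembling e^{tJ} and conjugating by P, we get:

e^{tA} =
  [exp(-t), t*exp(-t)]
  [0, exp(-t)]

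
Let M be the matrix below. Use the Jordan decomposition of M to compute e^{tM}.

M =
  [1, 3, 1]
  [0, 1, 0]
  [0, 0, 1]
e^{tM} =
  [exp(t), 3*t*exp(t), t*exp(t)]
  [0, exp(t), 0]
  [0, 0, exp(t)]

Strategy: write M = P · J · P⁻¹ where J is a Jordan canonical form, so e^{tM} = P · e^{tJ} · P⁻¹, and e^{tJ} can be computed block-by-block.

M has Jordan form
J =
  [1, 1, 0]
  [0, 1, 0]
  [0, 0, 1]
(up to reordering of blocks).

Per-block formulas:
  For a 1×1 block at λ = 1: exp(t · [1]) = [e^(1t)].
  For a 2×2 Jordan block J_2(1): exp(t · J_2(1)) = e^(1t)·(I + t·N), where N is the 2×2 nilpotent shift.

After assembling e^{tJ} and conjugating by P, we get:

e^{tM} =
  [exp(t), 3*t*exp(t), t*exp(t)]
  [0, exp(t), 0]
  [0, 0, exp(t)]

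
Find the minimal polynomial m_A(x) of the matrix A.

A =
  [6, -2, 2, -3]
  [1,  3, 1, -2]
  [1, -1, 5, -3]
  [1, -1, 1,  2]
x^3 - 12*x^2 + 48*x - 64

The characteristic polynomial is χ_A(x) = (x - 4)^4, so the eigenvalues are known. The minimal polynomial is
  m_A(x) = Π_λ (x − λ)^{k_λ}
where k_λ is the size of the *largest* Jordan block for λ (equivalently, the smallest k with (A − λI)^k v = 0 for every generalised eigenvector v of λ).

  λ = 4: largest Jordan block has size 3, contributing (x − 4)^3

So m_A(x) = (x - 4)^3 = x^3 - 12*x^2 + 48*x - 64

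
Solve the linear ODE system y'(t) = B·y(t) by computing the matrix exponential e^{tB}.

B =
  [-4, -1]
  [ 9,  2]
e^{tB} =
  [-3*t*exp(-t) + exp(-t), -t*exp(-t)]
  [9*t*exp(-t), 3*t*exp(-t) + exp(-t)]

Strategy: write B = P · J · P⁻¹ where J is a Jordan canonical form, so e^{tB} = P · e^{tJ} · P⁻¹, and e^{tJ} can be computed block-by-block.

B has Jordan form
J =
  [-1,  1]
  [ 0, -1]
(up to reordering of blocks).

Per-block formulas:
  For a 2×2 Jordan block J_2(-1): exp(t · J_2(-1)) = e^(-1t)·(I + t·N), where N is the 2×2 nilpotent shift.

After assembling e^{tJ} and conjugating by P, we get:

e^{tB} =
  [-3*t*exp(-t) + exp(-t), -t*exp(-t)]
  [9*t*exp(-t), 3*t*exp(-t) + exp(-t)]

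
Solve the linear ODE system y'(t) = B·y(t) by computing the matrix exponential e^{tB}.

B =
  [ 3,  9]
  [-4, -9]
e^{tB} =
  [6*t*exp(-3*t) + exp(-3*t), 9*t*exp(-3*t)]
  [-4*t*exp(-3*t), -6*t*exp(-3*t) + exp(-3*t)]

Strategy: write B = P · J · P⁻¹ where J is a Jordan canonical form, so e^{tB} = P · e^{tJ} · P⁻¹, and e^{tJ} can be computed block-by-block.

B has Jordan form
J =
  [-3,  1]
  [ 0, -3]
(up to reordering of blocks).

Per-block formulas:
  For a 2×2 Jordan block J_2(-3): exp(t · J_2(-3)) = e^(-3t)·(I + t·N), where N is the 2×2 nilpotent shift.

After assembling e^{tJ} and conjugating by P, we get:

e^{tB} =
  [6*t*exp(-3*t) + exp(-3*t), 9*t*exp(-3*t)]
  [-4*t*exp(-3*t), -6*t*exp(-3*t) + exp(-3*t)]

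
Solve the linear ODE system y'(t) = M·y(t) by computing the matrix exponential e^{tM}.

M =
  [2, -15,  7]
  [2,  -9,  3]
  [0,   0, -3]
e^{tM} =
  [6*exp(-3*t) - 5*exp(-4*t), -15*exp(-3*t) + 15*exp(-4*t), -3*t*exp(-3*t) + 10*exp(-3*t) - 10*exp(-4*t)]
  [2*exp(-3*t) - 2*exp(-4*t), -5*exp(-3*t) + 6*exp(-4*t), -t*exp(-3*t) + 4*exp(-3*t) - 4*exp(-4*t)]
  [0, 0, exp(-3*t)]

Strategy: write M = P · J · P⁻¹ where J is a Jordan canonical form, so e^{tM} = P · e^{tJ} · P⁻¹, and e^{tJ} can be computed block-by-block.

M has Jordan form
J =
  [-4,  0,  0]
  [ 0, -3,  1]
  [ 0,  0, -3]
(up to reordering of blocks).

Per-block formulas:
  For a 2×2 Jordan block J_2(-3): exp(t · J_2(-3)) = e^(-3t)·(I + t·N), where N is the 2×2 nilpotent shift.
  For a 1×1 block at λ = -4: exp(t · [-4]) = [e^(-4t)].

After assembling e^{tJ} and conjugating by P, we get:

e^{tM} =
  [6*exp(-3*t) - 5*exp(-4*t), -15*exp(-3*t) + 15*exp(-4*t), -3*t*exp(-3*t) + 10*exp(-3*t) - 10*exp(-4*t)]
  [2*exp(-3*t) - 2*exp(-4*t), -5*exp(-3*t) + 6*exp(-4*t), -t*exp(-3*t) + 4*exp(-3*t) - 4*exp(-4*t)]
  [0, 0, exp(-3*t)]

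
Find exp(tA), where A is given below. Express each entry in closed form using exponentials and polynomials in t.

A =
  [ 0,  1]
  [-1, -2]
e^{tA} =
  [t*exp(-t) + exp(-t), t*exp(-t)]
  [-t*exp(-t), -t*exp(-t) + exp(-t)]

Strategy: write A = P · J · P⁻¹ where J is a Jordan canonical form, so e^{tA} = P · e^{tJ} · P⁻¹, and e^{tJ} can be computed block-by-block.

A has Jordan form
J =
  [-1,  1]
  [ 0, -1]
(up to reordering of blocks).

Per-block formulas:
  For a 2×2 Jordan block J_2(-1): exp(t · J_2(-1)) = e^(-1t)·(I + t·N), where N is the 2×2 nilpotent shift.

After assembling e^{tJ} and conjugating by P, we get:

e^{tA} =
  [t*exp(-t) + exp(-t), t*exp(-t)]
  [-t*exp(-t), -t*exp(-t) + exp(-t)]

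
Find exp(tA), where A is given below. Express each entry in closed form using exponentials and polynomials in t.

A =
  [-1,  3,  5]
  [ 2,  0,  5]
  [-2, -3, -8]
e^{tA} =
  [2*t*exp(-3*t) + exp(-3*t), 3*t*exp(-3*t), 5*t*exp(-3*t)]
  [2*t*exp(-3*t), 3*t*exp(-3*t) + exp(-3*t), 5*t*exp(-3*t)]
  [-2*t*exp(-3*t), -3*t*exp(-3*t), -5*t*exp(-3*t) + exp(-3*t)]

Strategy: write A = P · J · P⁻¹ where J is a Jordan canonical form, so e^{tA} = P · e^{tJ} · P⁻¹, and e^{tJ} can be computed block-by-block.

A has Jordan form
J =
  [-3,  1,  0]
  [ 0, -3,  0]
  [ 0,  0, -3]
(up to reordering of blocks).

Per-block formulas:
  For a 2×2 Jordan block J_2(-3): exp(t · J_2(-3)) = e^(-3t)·(I + t·N), where N is the 2×2 nilpotent shift.
  For a 1×1 block at λ = -3: exp(t · [-3]) = [e^(-3t)].

After assembling e^{tJ} and conjugating by P, we get:

e^{tA} =
  [2*t*exp(-3*t) + exp(-3*t), 3*t*exp(-3*t), 5*t*exp(-3*t)]
  [2*t*exp(-3*t), 3*t*exp(-3*t) + exp(-3*t), 5*t*exp(-3*t)]
  [-2*t*exp(-3*t), -3*t*exp(-3*t), -5*t*exp(-3*t) + exp(-3*t)]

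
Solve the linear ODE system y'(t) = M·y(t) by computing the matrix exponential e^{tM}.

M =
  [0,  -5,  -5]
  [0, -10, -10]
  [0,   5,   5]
e^{tM} =
  [1, -1 + exp(-5*t), -1 + exp(-5*t)]
  [0, -1 + 2*exp(-5*t), -2 + 2*exp(-5*t)]
  [0, 1 - exp(-5*t), 2 - exp(-5*t)]

Strategy: write M = P · J · P⁻¹ where J is a Jordan canonical form, so e^{tM} = P · e^{tJ} · P⁻¹, and e^{tJ} can be computed block-by-block.

M has Jordan form
J =
  [-5, 0, 0]
  [ 0, 0, 0]
  [ 0, 0, 0]
(up to reordering of blocks).

Per-block formulas:
  For a 1×1 block at λ = 0: exp(t · [0]) = [e^(0t)].
  For a 1×1 block at λ = -5: exp(t · [-5]) = [e^(-5t)].

After assembling e^{tJ} and conjugating by P, we get:

e^{tM} =
  [1, -1 + exp(-5*t), -1 + exp(-5*t)]
  [0, -1 + 2*exp(-5*t), -2 + 2*exp(-5*t)]
  [0, 1 - exp(-5*t), 2 - exp(-5*t)]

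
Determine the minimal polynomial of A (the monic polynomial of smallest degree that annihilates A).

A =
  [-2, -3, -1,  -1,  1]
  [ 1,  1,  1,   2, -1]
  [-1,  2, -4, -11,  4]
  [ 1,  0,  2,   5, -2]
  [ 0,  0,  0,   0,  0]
x^3

The characteristic polynomial is χ_A(x) = x^5, so the eigenvalues are known. The minimal polynomial is
  m_A(x) = Π_λ (x − λ)^{k_λ}
where k_λ is the size of the *largest* Jordan block for λ (equivalently, the smallest k with (A − λI)^k v = 0 for every generalised eigenvector v of λ).

  λ = 0: largest Jordan block has size 3, contributing (x − 0)^3

So m_A(x) = x^3 = x^3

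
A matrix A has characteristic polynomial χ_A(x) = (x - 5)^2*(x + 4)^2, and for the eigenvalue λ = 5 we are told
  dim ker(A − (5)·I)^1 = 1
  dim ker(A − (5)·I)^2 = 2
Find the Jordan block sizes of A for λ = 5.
Block sizes for λ = 5: [2]

From the dimensions of kernels of powers, the number of Jordan blocks of size at least j is d_j − d_{j−1} where d_j = dim ker(N^j) (with d_0 = 0). Computing the differences gives [1, 1].
The number of blocks of size exactly k is (#blocks of size ≥ k) − (#blocks of size ≥ k + 1), so the partition is: 1 block(s) of size 2.
In nonincreasing order the block sizes are [2].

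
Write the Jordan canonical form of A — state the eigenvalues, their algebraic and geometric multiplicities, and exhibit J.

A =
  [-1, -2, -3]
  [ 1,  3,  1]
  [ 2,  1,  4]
J_3(2)

The characteristic polynomial is
  det(x·I − A) = x^3 - 6*x^2 + 12*x - 8 = (x - 2)^3

Eigenvalues and multiplicities (the geometric multiplicity of λ is n − rank(A − λI), which equals the number of Jordan blocks for λ):
  λ = 2: algebraic multiplicity = 3, geometric multiplicity = 1

Determining the block sizes for each eigenvalue:
  λ = 2: one block (gm = 1), so the single block has size am = 3 → block sizes [3]

Assembling the blocks gives a Jordan form
J =
  [2, 1, 0]
  [0, 2, 1]
  [0, 0, 2]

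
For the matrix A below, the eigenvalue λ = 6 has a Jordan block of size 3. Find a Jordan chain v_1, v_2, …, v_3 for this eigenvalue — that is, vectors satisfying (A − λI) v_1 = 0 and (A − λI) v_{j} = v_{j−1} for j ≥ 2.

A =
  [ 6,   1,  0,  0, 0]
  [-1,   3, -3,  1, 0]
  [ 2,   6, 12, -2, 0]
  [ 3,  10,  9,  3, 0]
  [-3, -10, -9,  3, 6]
A Jordan chain for λ = 6 of length 3:
v_1 = (-1, 0, 0, -1, 1)ᵀ
v_2 = (0, -1, 2, 3, -3)ᵀ
v_3 = (1, 0, 0, 0, 0)ᵀ

Let N = A − (6)·I. We want v_3 with N^3 v_3 = 0 but N^2 v_3 ≠ 0; then v_{j-1} := N · v_j for j = 3, …, 2.

Pick v_3 = (1, 0, 0, 0, 0)ᵀ.
Then v_2 = N · v_3 = (0, -1, 2, 3, -3)ᵀ.
Then v_1 = N · v_2 = (-1, 0, 0, -1, 1)ᵀ.

Sanity check: (A − (6)·I) v_1 = (0, 0, 0, 0, 0)ᵀ = 0. ✓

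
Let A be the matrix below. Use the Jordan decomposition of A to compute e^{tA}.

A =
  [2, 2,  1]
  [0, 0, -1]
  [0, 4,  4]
e^{tA} =
  [exp(2*t), 2*t*exp(2*t), t*exp(2*t)]
  [0, -2*t*exp(2*t) + exp(2*t), -t*exp(2*t)]
  [0, 4*t*exp(2*t), 2*t*exp(2*t) + exp(2*t)]

Strategy: write A = P · J · P⁻¹ where J is a Jordan canonical form, so e^{tA} = P · e^{tJ} · P⁻¹, and e^{tJ} can be computed block-by-block.

A has Jordan form
J =
  [2, 1, 0]
  [0, 2, 0]
  [0, 0, 2]
(up to reordering of blocks).

Per-block formulas:
  For a 2×2 Jordan block J_2(2): exp(t · J_2(2)) = e^(2t)·(I + t·N), where N is the 2×2 nilpotent shift.
  For a 1×1 block at λ = 2: exp(t · [2]) = [e^(2t)].

After assembling e^{tJ} and conjugating by P, we get:

e^{tA} =
  [exp(2*t), 2*t*exp(2*t), t*exp(2*t)]
  [0, -2*t*exp(2*t) + exp(2*t), -t*exp(2*t)]
  [0, 4*t*exp(2*t), 2*t*exp(2*t) + exp(2*t)]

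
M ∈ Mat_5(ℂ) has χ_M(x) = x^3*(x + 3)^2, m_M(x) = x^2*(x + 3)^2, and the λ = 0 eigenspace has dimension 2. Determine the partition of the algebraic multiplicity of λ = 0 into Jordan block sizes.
Block sizes for λ = 0: [2, 1]

Step 1 — from the characteristic polynomial, algebraic multiplicity of λ = 0 is 3. From dim ker(M − (0)·I) = 2, there are exactly 2 Jordan blocks for λ = 0.
Step 2 — from the minimal polynomial, the factor (x − 0)^2 tells us the largest block for λ = 0 has size 2.
Step 3 — with total size 3, 2 blocks, and largest block 2, the block sizes (in nonincreasing order) are [2, 1].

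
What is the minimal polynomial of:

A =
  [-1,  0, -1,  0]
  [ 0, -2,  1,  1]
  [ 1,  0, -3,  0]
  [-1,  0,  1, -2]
x^2 + 4*x + 4

The characteristic polynomial is χ_A(x) = (x + 2)^4, so the eigenvalues are known. The minimal polynomial is
  m_A(x) = Π_λ (x − λ)^{k_λ}
where k_λ is the size of the *largest* Jordan block for λ (equivalently, the smallest k with (A − λI)^k v = 0 for every generalised eigenvector v of λ).

  λ = -2: largest Jordan block has size 2, contributing (x + 2)^2

So m_A(x) = (x + 2)^2 = x^2 + 4*x + 4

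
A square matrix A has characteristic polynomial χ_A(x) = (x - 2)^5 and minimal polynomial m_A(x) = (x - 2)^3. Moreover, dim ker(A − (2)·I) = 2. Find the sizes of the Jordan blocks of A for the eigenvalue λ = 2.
Block sizes for λ = 2: [3, 2]

Step 1 — from the characteristic polynomial, algebraic multiplicity of λ = 2 is 5. From dim ker(A − (2)·I) = 2, there are exactly 2 Jordan blocks for λ = 2.
Step 2 — from the minimal polynomial, the factor (x − 2)^3 tells us the largest block for λ = 2 has size 3.
Step 3 — with total size 5, 2 blocks, and largest block 3, the block sizes (in nonincreasing order) are [3, 2].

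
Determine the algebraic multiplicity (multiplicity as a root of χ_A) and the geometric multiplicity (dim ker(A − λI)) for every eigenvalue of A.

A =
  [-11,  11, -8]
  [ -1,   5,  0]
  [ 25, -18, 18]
λ = 4: alg = 3, geom = 1

Step 1 — factor the characteristic polynomial to read off the algebraic multiplicities:
  χ_A(x) = (x - 4)^3

Step 2 — compute geometric multiplicities via the rank-nullity identity g(λ) = n − rank(A − λI):
  rank(A − (4)·I) = 2, so dim ker(A − (4)·I) = n − 2 = 1

Summary:
  λ = 4: algebraic multiplicity = 3, geometric multiplicity = 1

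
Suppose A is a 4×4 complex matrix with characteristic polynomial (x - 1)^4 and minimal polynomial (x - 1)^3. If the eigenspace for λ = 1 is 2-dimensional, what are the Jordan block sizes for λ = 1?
Block sizes for λ = 1: [3, 1]

Step 1 — from the characteristic polynomial, algebraic multiplicity of λ = 1 is 4. From dim ker(A − (1)·I) = 2, there are exactly 2 Jordan blocks for λ = 1.
Step 2 — from the minimal polynomial, the factor (x − 1)^3 tells us the largest block for λ = 1 has size 3.
Step 3 — with total size 4, 2 blocks, and largest block 3, the block sizes (in nonincreasing order) are [3, 1].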